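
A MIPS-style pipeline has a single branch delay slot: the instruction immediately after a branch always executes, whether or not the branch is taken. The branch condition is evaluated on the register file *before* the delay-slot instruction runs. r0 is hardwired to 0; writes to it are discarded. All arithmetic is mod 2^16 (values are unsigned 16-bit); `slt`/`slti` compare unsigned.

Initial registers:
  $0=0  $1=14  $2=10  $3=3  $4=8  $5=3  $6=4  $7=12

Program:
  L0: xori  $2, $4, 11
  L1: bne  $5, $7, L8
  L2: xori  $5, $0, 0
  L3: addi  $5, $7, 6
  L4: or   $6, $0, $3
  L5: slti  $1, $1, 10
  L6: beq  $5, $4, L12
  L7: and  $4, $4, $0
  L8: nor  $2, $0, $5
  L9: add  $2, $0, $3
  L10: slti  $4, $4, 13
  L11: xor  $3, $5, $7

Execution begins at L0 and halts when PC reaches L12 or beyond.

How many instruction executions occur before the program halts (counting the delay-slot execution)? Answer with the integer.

7

[0] xori  $2, $4, 11  →  {$0:0, $1:14, $2:3, $3:3, $4:8, $5:3, $6:4, $7:12}
[1] bne  $5, $7, L8  →  {$0:0, $1:14, $2:3, $3:3, $4:8, $5:3, $6:4, $7:12}  ⟨branch taken⟩
[2] xori  $5, $0, 0  →  {$0:0, $1:14, $2:3, $3:3, $4:8, $5:0, $6:4, $7:12}
[8] nor  $2, $0, $5  →  {$0:0, $1:14, $2:65535, $3:3, $4:8, $5:0, $6:4, $7:12}
[9] add  $2, $0, $3  →  {$0:0, $1:14, $2:3, $3:3, $4:8, $5:0, $6:4, $7:12}
[10] slti  $4, $4, 13  →  {$0:0, $1:14, $2:3, $3:3, $4:1, $5:0, $6:4, $7:12}
[11] xor  $3, $5, $7  →  {$0:0, $1:14, $2:3, $3:12, $4:1, $5:0, $6:4, $7:12}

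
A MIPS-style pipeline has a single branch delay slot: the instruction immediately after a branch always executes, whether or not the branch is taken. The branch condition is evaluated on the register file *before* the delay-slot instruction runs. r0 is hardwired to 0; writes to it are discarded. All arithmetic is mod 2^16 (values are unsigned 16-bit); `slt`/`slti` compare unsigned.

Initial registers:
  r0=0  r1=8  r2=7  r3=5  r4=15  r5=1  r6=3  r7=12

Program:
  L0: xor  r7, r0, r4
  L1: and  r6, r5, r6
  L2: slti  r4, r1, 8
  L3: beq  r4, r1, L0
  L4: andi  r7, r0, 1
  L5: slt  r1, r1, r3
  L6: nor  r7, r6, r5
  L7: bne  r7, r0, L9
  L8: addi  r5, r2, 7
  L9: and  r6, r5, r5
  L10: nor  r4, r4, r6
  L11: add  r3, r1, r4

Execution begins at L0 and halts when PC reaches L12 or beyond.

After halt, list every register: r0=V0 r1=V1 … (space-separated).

r0=0 r1=0 r2=7 r3=65521 r4=65521 r5=14 r6=14 r7=65534

PC=0  xor  r7, r0, r4        | r0=0 r1=8 r2=7 r3=5 r4=15 r5=1 r6=3 r7=15
PC=1  and  r6, r5, r6        | r0=0 r1=8 r2=7 r3=5 r4=15 r5=1 r6=1 r7=15
PC=2  slti  r4, r1, 8        | r0=0 r1=8 r2=7 r3=5 r4=0 r5=1 r6=1 r7=15
PC=3  beq  r4, r1, L0        | r0=0 r1=8 r2=7 r3=5 r4=0 r5=1 r6=1 r7=15  [not taken]
PC=4  andi  r7, r0, 1        | r0=0 r1=8 r2=7 r3=5 r4=0 r5=1 r6=1 r7=0
PC=5  slt  r1, r1, r3        | r0=0 r1=0 r2=7 r3=5 r4=0 r5=1 r6=1 r7=0
PC=6  nor  r7, r6, r5        | r0=0 r1=0 r2=7 r3=5 r4=0 r5=1 r6=1 r7=65534
PC=7  bne  r7, r0, L9        | r0=0 r1=0 r2=7 r3=5 r4=0 r5=1 r6=1 r7=65534  [TAKEN]
PC=8  addi  r5, r2, 7        | r0=0 r1=0 r2=7 r3=5 r4=0 r5=14 r6=1 r7=65534
PC=9  and  r6, r5, r5        | r0=0 r1=0 r2=7 r3=5 r4=0 r5=14 r6=14 r7=65534
PC=10 nor  r4, r4, r6        | r0=0 r1=0 r2=7 r3=5 r4=65521 r5=14 r6=14 r7=65534
PC=11 add  r3, r1, r4        | r0=0 r1=0 r2=7 r3=65521 r4=65521 r5=14 r6=14 r7=65534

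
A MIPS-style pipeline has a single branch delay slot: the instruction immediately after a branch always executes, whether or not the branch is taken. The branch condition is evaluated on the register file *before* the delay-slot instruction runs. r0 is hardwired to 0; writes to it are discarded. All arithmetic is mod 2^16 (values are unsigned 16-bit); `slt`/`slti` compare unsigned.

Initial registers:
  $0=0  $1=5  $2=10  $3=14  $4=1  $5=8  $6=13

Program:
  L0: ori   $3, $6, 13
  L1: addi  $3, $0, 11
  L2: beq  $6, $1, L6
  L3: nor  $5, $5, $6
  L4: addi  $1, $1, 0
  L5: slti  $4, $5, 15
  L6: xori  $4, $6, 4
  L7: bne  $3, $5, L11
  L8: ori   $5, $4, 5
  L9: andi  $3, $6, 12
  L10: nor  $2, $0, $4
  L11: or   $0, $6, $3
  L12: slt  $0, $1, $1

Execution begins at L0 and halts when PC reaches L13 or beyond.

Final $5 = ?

  step pc=0: ori   $3, $6, 13  regs=(0,5,10,13,1,8,13)
  step pc=1: addi  $3, $0, 11  regs=(0,5,10,11,1,8,13)
  step pc=2: beq  $6, $1, L6  cond=F  regs=(0,5,10,11,1,8,13)
  step pc=3: nor  $5, $5, $6  regs=(0,5,10,11,1,65522,13)
  step pc=4: addi  $1, $1, 0  regs=(0,5,10,11,1,65522,13)
  step pc=5: slti  $4, $5, 15  regs=(0,5,10,11,0,65522,13)
  step pc=6: xori  $4, $6, 4  regs=(0,5,10,11,9,65522,13)
  step pc=7: bne  $3, $5, L11  cond=T  regs=(0,5,10,11,9,65522,13)
  step pc=8: ori   $5, $4, 5  regs=(0,5,10,11,9,13,13)
  step pc=11: or   $0, $6, $3  regs=(0,5,10,11,9,13,13)
  step pc=12: slt  $0, $1, $1  regs=(0,5,10,11,9,13,13)

13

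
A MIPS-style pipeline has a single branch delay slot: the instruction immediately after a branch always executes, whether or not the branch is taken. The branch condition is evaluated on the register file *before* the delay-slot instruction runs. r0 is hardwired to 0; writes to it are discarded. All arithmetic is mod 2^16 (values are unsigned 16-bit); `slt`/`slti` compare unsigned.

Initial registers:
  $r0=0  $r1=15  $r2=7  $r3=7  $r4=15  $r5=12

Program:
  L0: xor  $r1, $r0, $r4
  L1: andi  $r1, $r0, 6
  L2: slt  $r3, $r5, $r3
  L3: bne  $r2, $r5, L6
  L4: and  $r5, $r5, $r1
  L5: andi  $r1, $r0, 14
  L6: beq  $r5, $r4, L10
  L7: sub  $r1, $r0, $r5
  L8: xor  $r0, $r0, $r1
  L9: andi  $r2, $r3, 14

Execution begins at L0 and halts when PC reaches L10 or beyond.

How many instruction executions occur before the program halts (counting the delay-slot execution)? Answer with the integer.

9

PC=0  xor  $r1, $r0, $r4     | $r0=0 $r1=15 $r2=7 $r3=7 $r4=15 $r5=12
PC=1  andi  $r1, $r0, 6      | $r0=0 $r1=0 $r2=7 $r3=7 $r4=15 $r5=12
PC=2  slt  $r3, $r5, $r3     | $r0=0 $r1=0 $r2=7 $r3=0 $r4=15 $r5=12
PC=3  bne  $r2, $r5, L6      | $r0=0 $r1=0 $r2=7 $r3=0 $r4=15 $r5=12  [TAKEN]
PC=4  and  $r5, $r5, $r1     | $r0=0 $r1=0 $r2=7 $r3=0 $r4=15 $r5=0
PC=6  beq  $r5, $r4, L10     | $r0=0 $r1=0 $r2=7 $r3=0 $r4=15 $r5=0  [not taken]
PC=7  sub  $r1, $r0, $r5     | $r0=0 $r1=0 $r2=7 $r3=0 $r4=15 $r5=0
PC=8  xor  $r0, $r0, $r1     | $r0=0 $r1=0 $r2=7 $r3=0 $r4=15 $r5=0
PC=9  andi  $r2, $r3, 14     | $r0=0 $r1=0 $r2=0 $r3=0 $r4=15 $r5=0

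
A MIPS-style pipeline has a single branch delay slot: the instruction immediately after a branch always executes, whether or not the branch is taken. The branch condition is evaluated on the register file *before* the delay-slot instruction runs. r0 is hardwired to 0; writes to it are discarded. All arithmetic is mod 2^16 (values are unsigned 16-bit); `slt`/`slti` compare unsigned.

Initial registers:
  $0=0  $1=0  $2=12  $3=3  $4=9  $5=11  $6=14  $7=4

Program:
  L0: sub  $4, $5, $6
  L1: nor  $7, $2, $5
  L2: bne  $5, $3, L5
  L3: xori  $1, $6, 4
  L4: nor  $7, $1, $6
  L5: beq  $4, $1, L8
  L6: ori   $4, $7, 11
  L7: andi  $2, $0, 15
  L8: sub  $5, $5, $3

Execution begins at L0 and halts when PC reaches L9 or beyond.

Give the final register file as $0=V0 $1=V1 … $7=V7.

$0=0 $1=10 $2=0 $3=3 $4=65531 $5=8 $6=14 $7=65520

#0 sub  $4, $5, $6 ; 0/0/12/3/65533/11/14/4
#1 nor  $7, $2, $5 ; 0/0/12/3/65533/11/14/65520
#2 bne  $5, $3, L5 ; 0/0/12/3/65533/11/14/65520 ; →target
#3 xori  $1, $6, 4 ; 0/10/12/3/65533/11/14/65520
#5 beq  $4, $1, L8 ; 0/10/12/3/65533/11/14/65520 ; →fallthru
#6 ori   $4, $7, 11 ; 0/10/12/3/65531/11/14/65520
#7 andi  $2, $0, 15 ; 0/10/0/3/65531/11/14/65520
#8 sub  $5, $5, $3 ; 0/10/0/3/65531/8/14/65520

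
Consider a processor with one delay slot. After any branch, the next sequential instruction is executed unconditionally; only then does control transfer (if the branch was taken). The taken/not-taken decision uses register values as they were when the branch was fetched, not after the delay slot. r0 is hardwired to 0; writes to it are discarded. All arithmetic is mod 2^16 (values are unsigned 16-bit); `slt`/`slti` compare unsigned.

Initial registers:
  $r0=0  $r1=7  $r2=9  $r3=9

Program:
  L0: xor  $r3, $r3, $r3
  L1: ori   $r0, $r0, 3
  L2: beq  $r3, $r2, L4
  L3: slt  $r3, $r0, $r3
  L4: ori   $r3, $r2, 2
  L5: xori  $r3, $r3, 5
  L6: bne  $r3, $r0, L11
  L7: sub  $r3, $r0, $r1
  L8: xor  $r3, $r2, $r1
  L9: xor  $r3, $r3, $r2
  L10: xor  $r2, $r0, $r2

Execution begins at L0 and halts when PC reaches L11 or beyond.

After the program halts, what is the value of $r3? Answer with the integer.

65529

PC=0  xor  $r3, $r3, $r3     | $r0=0 $r1=7 $r2=9 $r3=0
PC=1  ori   $r0, $r0, 3      | $r0=0 $r1=7 $r2=9 $r3=0
PC=2  beq  $r3, $r2, L4      | $r0=0 $r1=7 $r2=9 $r3=0  [not taken]
PC=3  slt  $r3, $r0, $r3     | $r0=0 $r1=7 $r2=9 $r3=0
PC=4  ori   $r3, $r2, 2      | $r0=0 $r1=7 $r2=9 $r3=11
PC=5  xori  $r3, $r3, 5      | $r0=0 $r1=7 $r2=9 $r3=14
PC=6  bne  $r3, $r0, L11     | $r0=0 $r1=7 $r2=9 $r3=14  [TAKEN]
PC=7  sub  $r3, $r0, $r1     | $r0=0 $r1=7 $r2=9 $r3=65529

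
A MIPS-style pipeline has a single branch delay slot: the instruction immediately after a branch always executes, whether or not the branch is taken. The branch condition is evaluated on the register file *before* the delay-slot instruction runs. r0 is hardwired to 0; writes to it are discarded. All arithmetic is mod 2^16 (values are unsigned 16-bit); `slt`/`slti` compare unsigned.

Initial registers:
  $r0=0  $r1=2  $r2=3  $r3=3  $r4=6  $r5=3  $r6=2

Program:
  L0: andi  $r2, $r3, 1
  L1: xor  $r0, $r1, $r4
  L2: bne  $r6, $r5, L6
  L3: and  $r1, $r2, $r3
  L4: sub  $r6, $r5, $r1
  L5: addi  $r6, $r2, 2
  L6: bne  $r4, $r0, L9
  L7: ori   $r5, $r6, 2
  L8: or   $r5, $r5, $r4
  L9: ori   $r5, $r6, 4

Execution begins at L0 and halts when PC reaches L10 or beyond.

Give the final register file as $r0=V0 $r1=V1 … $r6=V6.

  step pc=0: andi  $r2, $r3, 1  regs=(0,2,1,3,6,3,2)
  step pc=1: xor  $r0, $r1, $r4  regs=(0,2,1,3,6,3,2)
  step pc=2: bne  $r6, $r5, L6  cond=T  regs=(0,2,1,3,6,3,2)
  step pc=3: and  $r1, $r2, $r3  regs=(0,1,1,3,6,3,2)
  step pc=6: bne  $r4, $r0, L9  cond=T  regs=(0,1,1,3,6,3,2)
  step pc=7: ori   $r5, $r6, 2  regs=(0,1,1,3,6,2,2)
  step pc=9: ori   $r5, $r6, 4  regs=(0,1,1,3,6,6,2)

$r0=0 $r1=1 $r2=1 $r3=3 $r4=6 $r5=6 $r6=2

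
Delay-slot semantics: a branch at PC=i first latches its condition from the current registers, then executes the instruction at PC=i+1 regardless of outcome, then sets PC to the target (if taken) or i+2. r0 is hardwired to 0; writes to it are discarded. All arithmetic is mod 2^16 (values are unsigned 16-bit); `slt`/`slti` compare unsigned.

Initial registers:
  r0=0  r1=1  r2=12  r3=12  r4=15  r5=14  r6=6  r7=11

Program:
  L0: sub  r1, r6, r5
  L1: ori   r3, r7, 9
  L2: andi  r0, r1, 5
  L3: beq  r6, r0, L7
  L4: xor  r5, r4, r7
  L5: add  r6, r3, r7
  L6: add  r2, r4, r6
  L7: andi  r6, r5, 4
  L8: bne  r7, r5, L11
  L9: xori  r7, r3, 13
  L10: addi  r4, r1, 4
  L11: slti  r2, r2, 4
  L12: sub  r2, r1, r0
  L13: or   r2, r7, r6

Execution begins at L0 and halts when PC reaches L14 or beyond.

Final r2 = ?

6

  step pc=0: sub  r1, r6, r5  regs=(0,65528,12,12,15,14,6,11)
  step pc=1: ori   r3, r7, 9  regs=(0,65528,12,11,15,14,6,11)
  step pc=2: andi  r0, r1, 5  regs=(0,65528,12,11,15,14,6,11)
  step pc=3: beq  r6, r0, L7  cond=F  regs=(0,65528,12,11,15,14,6,11)
  step pc=4: xor  r5, r4, r7  regs=(0,65528,12,11,15,4,6,11)
  step pc=5: add  r6, r3, r7  regs=(0,65528,12,11,15,4,22,11)
  step pc=6: add  r2, r4, r6  regs=(0,65528,37,11,15,4,22,11)
  step pc=7: andi  r6, r5, 4  regs=(0,65528,37,11,15,4,4,11)
  step pc=8: bne  r7, r5, L11  cond=T  regs=(0,65528,37,11,15,4,4,11)
  step pc=9: xori  r7, r3, 13  regs=(0,65528,37,11,15,4,4,6)
  step pc=11: slti  r2, r2, 4  regs=(0,65528,0,11,15,4,4,6)
  step pc=12: sub  r2, r1, r0  regs=(0,65528,65528,11,15,4,4,6)
  step pc=13: or   r2, r7, r6  regs=(0,65528,6,11,15,4,4,6)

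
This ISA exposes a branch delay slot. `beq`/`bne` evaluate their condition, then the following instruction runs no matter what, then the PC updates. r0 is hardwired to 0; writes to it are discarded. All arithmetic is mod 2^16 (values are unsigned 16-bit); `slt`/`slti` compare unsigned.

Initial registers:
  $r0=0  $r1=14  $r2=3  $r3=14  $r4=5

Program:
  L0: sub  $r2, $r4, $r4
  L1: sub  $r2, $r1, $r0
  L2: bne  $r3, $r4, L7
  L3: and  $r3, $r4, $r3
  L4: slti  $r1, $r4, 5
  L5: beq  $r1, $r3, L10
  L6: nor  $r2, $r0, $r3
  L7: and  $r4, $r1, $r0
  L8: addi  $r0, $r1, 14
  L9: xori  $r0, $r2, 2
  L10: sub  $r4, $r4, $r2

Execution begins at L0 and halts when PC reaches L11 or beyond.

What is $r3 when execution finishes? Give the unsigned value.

PC=0  sub  $r2, $r4, $r4     | $r0=0 $r1=14 $r2=0 $r3=14 $r4=5
PC=1  sub  $r2, $r1, $r0     | $r0=0 $r1=14 $r2=14 $r3=14 $r4=5
PC=2  bne  $r3, $r4, L7      | $r0=0 $r1=14 $r2=14 $r3=14 $r4=5  [TAKEN]
PC=3  and  $r3, $r4, $r3     | $r0=0 $r1=14 $r2=14 $r3=4 $r4=5
PC=7  and  $r4, $r1, $r0     | $r0=0 $r1=14 $r2=14 $r3=4 $r4=0
PC=8  addi  $r0, $r1, 14     | $r0=0 $r1=14 $r2=14 $r3=4 $r4=0
PC=9  xori  $r0, $r2, 2      | $r0=0 $r1=14 $r2=14 $r3=4 $r4=0
PC=10 sub  $r4, $r4, $r2     | $r0=0 $r1=14 $r2=14 $r3=4 $r4=65522

4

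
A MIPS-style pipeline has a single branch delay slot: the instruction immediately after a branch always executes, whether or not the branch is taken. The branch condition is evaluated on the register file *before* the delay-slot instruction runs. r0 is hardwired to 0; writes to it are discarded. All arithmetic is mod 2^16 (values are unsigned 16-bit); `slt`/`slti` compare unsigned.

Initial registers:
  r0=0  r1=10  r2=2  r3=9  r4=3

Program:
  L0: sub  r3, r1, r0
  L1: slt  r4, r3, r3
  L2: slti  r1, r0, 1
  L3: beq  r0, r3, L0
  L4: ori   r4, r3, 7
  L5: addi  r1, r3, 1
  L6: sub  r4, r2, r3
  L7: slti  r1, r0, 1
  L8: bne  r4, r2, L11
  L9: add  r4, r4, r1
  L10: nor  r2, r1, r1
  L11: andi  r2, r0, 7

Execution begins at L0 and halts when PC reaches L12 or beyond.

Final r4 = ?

  step pc=0: sub  r3, r1, r0  regs=(0,10,2,10,3)
  step pc=1: slt  r4, r3, r3  regs=(0,10,2,10,0)
  step pc=2: slti  r1, r0, 1  regs=(0,1,2,10,0)
  step pc=3: beq  r0, r3, L0  cond=F  regs=(0,1,2,10,0)
  step pc=4: ori   r4, r3, 7  regs=(0,1,2,10,15)
  step pc=5: addi  r1, r3, 1  regs=(0,11,2,10,15)
  step pc=6: sub  r4, r2, r3  regs=(0,11,2,10,65528)
  step pc=7: slti  r1, r0, 1  regs=(0,1,2,10,65528)
  step pc=8: bne  r4, r2, L11  cond=T  regs=(0,1,2,10,65528)
  step pc=9: add  r4, r4, r1  regs=(0,1,2,10,65529)
  step pc=11: andi  r2, r0, 7  regs=(0,1,0,10,65529)

65529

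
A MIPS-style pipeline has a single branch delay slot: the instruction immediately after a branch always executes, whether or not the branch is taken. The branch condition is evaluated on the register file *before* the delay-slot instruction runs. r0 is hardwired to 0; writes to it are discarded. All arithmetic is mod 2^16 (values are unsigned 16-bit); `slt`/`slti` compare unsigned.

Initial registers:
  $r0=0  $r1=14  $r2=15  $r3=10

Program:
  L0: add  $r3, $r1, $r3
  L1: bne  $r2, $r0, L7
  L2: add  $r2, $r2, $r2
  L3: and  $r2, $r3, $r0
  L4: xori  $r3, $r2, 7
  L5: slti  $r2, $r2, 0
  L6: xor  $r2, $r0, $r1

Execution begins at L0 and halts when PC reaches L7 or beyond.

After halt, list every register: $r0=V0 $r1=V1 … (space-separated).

$r0=0 $r1=14 $r2=30 $r3=24

[0] add  $r3, $r1, $r3  →  {$r0:0, $r1:14, $r2:15, $r3:24}
[1] bne  $r2, $r0, L7  →  {$r0:0, $r1:14, $r2:15, $r3:24}  ⟨branch taken⟩
[2] add  $r2, $r2, $r2  →  {$r0:0, $r1:14, $r2:30, $r3:24}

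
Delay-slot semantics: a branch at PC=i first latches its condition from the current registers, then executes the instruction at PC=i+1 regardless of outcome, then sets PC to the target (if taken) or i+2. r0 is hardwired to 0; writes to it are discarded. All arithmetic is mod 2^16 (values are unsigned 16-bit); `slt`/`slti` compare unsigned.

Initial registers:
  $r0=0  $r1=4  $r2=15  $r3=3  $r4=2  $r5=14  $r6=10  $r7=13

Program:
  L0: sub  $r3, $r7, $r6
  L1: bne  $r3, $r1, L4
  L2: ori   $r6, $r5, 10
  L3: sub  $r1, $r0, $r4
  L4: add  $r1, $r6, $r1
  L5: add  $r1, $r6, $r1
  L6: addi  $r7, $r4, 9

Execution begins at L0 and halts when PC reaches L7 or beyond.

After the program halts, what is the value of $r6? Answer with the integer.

14

  step pc=0: sub  $r3, $r7, $r6  regs=(0,4,15,3,2,14,10,13)
  step pc=1: bne  $r3, $r1, L4  cond=T  regs=(0,4,15,3,2,14,10,13)
  step pc=2: ori   $r6, $r5, 10  regs=(0,4,15,3,2,14,14,13)
  step pc=4: add  $r1, $r6, $r1  regs=(0,18,15,3,2,14,14,13)
  step pc=5: add  $r1, $r6, $r1  regs=(0,32,15,3,2,14,14,13)
  step pc=6: addi  $r7, $r4, 9  regs=(0,32,15,3,2,14,14,11)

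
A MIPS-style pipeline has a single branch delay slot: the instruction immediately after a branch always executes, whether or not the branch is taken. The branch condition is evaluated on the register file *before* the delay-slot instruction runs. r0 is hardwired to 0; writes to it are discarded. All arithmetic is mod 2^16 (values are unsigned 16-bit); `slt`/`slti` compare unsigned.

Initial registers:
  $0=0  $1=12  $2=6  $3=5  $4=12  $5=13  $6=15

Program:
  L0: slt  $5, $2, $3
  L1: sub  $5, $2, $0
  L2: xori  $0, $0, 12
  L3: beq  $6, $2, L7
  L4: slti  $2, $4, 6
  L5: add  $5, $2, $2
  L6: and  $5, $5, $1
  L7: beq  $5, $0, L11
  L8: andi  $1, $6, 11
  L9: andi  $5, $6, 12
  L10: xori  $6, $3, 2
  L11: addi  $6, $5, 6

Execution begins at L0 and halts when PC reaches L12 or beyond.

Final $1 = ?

[0] slt  $5, $2, $3  →  {$0:0, $1:12, $2:6, $3:5, $4:12, $5:0, $6:15}
[1] sub  $5, $2, $0  →  {$0:0, $1:12, $2:6, $3:5, $4:12, $5:6, $6:15}
[2] xori  $0, $0, 12  →  {$0:0, $1:12, $2:6, $3:5, $4:12, $5:6, $6:15}
[3] beq  $6, $2, L7  →  {$0:0, $1:12, $2:6, $3:5, $4:12, $5:6, $6:15}  ⟨branch fallthrough⟩
[4] slti  $2, $4, 6  →  {$0:0, $1:12, $2:0, $3:5, $4:12, $5:6, $6:15}
[5] add  $5, $2, $2  →  {$0:0, $1:12, $2:0, $3:5, $4:12, $5:0, $6:15}
[6] and  $5, $5, $1  →  {$0:0, $1:12, $2:0, $3:5, $4:12, $5:0, $6:15}
[7] beq  $5, $0, L11  →  {$0:0, $1:12, $2:0, $3:5, $4:12, $5:0, $6:15}  ⟨branch taken⟩
[8] andi  $1, $6, 11  →  {$0:0, $1:11, $2:0, $3:5, $4:12, $5:0, $6:15}
[11] addi  $6, $5, 6  →  {$0:0, $1:11, $2:0, $3:5, $4:12, $5:0, $6:6}

11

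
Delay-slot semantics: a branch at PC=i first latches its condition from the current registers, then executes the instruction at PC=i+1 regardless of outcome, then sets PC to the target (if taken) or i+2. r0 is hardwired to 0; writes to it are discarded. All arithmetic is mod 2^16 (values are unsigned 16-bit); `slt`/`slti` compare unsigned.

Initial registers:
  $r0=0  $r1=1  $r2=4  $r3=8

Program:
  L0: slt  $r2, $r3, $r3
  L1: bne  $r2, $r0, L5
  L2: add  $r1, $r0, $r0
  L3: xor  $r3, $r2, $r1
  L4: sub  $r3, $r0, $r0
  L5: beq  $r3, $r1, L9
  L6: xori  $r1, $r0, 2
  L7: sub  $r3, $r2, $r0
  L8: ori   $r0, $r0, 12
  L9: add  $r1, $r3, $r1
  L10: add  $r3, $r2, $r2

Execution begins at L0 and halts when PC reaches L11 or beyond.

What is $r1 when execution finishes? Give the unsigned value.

2

PC=0  slt  $r2, $r3, $r3     | $r0=0 $r1=1 $r2=0 $r3=8
PC=1  bne  $r2, $r0, L5      | $r0=0 $r1=1 $r2=0 $r3=8  [not taken]
PC=2  add  $r1, $r0, $r0     | $r0=0 $r1=0 $r2=0 $r3=8
PC=3  xor  $r3, $r2, $r1     | $r0=0 $r1=0 $r2=0 $r3=0
PC=4  sub  $r3, $r0, $r0     | $r0=0 $r1=0 $r2=0 $r3=0
PC=5  beq  $r3, $r1, L9      | $r0=0 $r1=0 $r2=0 $r3=0  [TAKEN]
PC=6  xori  $r1, $r0, 2      | $r0=0 $r1=2 $r2=0 $r3=0
PC=9  add  $r1, $r3, $r1     | $r0=0 $r1=2 $r2=0 $r3=0
PC=10 add  $r3, $r2, $r2     | $r0=0 $r1=2 $r2=0 $r3=0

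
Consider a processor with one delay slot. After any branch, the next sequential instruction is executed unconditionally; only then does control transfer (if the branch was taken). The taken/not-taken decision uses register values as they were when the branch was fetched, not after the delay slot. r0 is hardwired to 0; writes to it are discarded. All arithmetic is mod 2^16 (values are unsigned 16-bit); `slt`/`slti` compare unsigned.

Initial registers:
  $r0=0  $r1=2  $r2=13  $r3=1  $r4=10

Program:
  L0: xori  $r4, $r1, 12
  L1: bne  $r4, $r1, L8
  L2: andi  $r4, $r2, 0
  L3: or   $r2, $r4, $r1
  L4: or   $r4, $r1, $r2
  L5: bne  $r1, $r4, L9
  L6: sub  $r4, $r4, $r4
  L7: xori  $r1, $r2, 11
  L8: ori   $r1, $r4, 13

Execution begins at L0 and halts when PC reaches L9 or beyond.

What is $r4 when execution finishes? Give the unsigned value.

0

PC=0  xori  $r4, $r1, 12     | $r0=0 $r1=2 $r2=13 $r3=1 $r4=14
PC=1  bne  $r4, $r1, L8      | $r0=0 $r1=2 $r2=13 $r3=1 $r4=14  [TAKEN]
PC=2  andi  $r4, $r2, 0      | $r0=0 $r1=2 $r2=13 $r3=1 $r4=0
PC=8  ori   $r1, $r4, 13     | $r0=0 $r1=13 $r2=13 $r3=1 $r4=0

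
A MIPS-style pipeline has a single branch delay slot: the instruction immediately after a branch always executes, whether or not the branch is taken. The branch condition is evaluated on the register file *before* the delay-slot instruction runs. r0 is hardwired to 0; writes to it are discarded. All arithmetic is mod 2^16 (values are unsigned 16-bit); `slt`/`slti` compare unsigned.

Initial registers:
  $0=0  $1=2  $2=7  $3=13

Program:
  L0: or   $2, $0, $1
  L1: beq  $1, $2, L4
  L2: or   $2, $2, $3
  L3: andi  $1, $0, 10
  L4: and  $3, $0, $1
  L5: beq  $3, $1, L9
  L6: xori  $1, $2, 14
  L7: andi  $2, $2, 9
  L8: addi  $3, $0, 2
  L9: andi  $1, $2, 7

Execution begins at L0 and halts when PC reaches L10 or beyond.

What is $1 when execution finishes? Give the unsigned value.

1

PC=0  or   $2, $0, $1        | $0=0 $1=2 $2=2 $3=13
PC=1  beq  $1, $2, L4        | $0=0 $1=2 $2=2 $3=13  [TAKEN]
PC=2  or   $2, $2, $3        | $0=0 $1=2 $2=15 $3=13
PC=4  and  $3, $0, $1        | $0=0 $1=2 $2=15 $3=0
PC=5  beq  $3, $1, L9        | $0=0 $1=2 $2=15 $3=0  [not taken]
PC=6  xori  $1, $2, 14       | $0=0 $1=1 $2=15 $3=0
PC=7  andi  $2, $2, 9        | $0=0 $1=1 $2=9 $3=0
PC=8  addi  $3, $0, 2        | $0=0 $1=1 $2=9 $3=2
PC=9  andi  $1, $2, 7        | $0=0 $1=1 $2=9 $3=2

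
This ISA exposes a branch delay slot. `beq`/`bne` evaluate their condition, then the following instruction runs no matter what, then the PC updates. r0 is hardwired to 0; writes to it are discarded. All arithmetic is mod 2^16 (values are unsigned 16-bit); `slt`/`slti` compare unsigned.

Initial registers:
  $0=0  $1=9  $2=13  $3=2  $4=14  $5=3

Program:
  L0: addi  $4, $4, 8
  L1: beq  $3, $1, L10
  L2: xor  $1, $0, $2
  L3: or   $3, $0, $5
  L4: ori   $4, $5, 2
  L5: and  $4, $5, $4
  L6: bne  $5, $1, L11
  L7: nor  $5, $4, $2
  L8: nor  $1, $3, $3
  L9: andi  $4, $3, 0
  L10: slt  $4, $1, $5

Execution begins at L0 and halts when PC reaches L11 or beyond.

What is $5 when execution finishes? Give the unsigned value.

65520

  step pc=0: addi  $4, $4, 8  regs=(0,9,13,2,22,3)
  step pc=1: beq  $3, $1, L10  cond=F  regs=(0,9,13,2,22,3)
  step pc=2: xor  $1, $0, $2  regs=(0,13,13,2,22,3)
  step pc=3: or   $3, $0, $5  regs=(0,13,13,3,22,3)
  step pc=4: ori   $4, $5, 2  regs=(0,13,13,3,3,3)
  step pc=5: and  $4, $5, $4  regs=(0,13,13,3,3,3)
  step pc=6: bne  $5, $1, L11  cond=T  regs=(0,13,13,3,3,3)
  step pc=7: nor  $5, $4, $2  regs=(0,13,13,3,3,65520)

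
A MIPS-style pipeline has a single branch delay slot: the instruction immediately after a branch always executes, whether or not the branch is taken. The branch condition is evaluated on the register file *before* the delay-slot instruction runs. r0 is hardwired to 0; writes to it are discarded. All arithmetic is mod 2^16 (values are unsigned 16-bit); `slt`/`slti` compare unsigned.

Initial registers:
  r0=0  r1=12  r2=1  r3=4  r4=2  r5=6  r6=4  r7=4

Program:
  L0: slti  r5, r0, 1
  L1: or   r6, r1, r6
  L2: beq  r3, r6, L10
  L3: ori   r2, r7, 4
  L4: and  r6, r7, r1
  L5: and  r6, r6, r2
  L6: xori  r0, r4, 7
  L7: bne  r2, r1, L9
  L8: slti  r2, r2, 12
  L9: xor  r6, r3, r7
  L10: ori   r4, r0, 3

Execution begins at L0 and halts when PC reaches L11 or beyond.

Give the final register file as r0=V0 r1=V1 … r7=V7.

r0=0 r1=12 r2=1 r3=4 r4=3 r5=1 r6=0 r7=4

[0] slti  r5, r0, 1  →  {r0:0, r1:12, r2:1, r3:4, r4:2, r5:1, r6:4, r7:4}
[1] or   r6, r1, r6  →  {r0:0, r1:12, r2:1, r3:4, r4:2, r5:1, r6:12, r7:4}
[2] beq  r3, r6, L10  →  {r0:0, r1:12, r2:1, r3:4, r4:2, r5:1, r6:12, r7:4}  ⟨branch fallthrough⟩
[3] ori   r2, r7, 4  →  {r0:0, r1:12, r2:4, r3:4, r4:2, r5:1, r6:12, r7:4}
[4] and  r6, r7, r1  →  {r0:0, r1:12, r2:4, r3:4, r4:2, r5:1, r6:4, r7:4}
[5] and  r6, r6, r2  →  {r0:0, r1:12, r2:4, r3:4, r4:2, r5:1, r6:4, r7:4}
[6] xori  r0, r4, 7  →  {r0:0, r1:12, r2:4, r3:4, r4:2, r5:1, r6:4, r7:4}
[7] bne  r2, r1, L9  →  {r0:0, r1:12, r2:4, r3:4, r4:2, r5:1, r6:4, r7:4}  ⟨branch taken⟩
[8] slti  r2, r2, 12  →  {r0:0, r1:12, r2:1, r3:4, r4:2, r5:1, r6:4, r7:4}
[9] xor  r6, r3, r7  →  {r0:0, r1:12, r2:1, r3:4, r4:2, r5:1, r6:0, r7:4}
[10] ori   r4, r0, 3  →  {r0:0, r1:12, r2:1, r3:4, r4:3, r5:1, r6:0, r7:4}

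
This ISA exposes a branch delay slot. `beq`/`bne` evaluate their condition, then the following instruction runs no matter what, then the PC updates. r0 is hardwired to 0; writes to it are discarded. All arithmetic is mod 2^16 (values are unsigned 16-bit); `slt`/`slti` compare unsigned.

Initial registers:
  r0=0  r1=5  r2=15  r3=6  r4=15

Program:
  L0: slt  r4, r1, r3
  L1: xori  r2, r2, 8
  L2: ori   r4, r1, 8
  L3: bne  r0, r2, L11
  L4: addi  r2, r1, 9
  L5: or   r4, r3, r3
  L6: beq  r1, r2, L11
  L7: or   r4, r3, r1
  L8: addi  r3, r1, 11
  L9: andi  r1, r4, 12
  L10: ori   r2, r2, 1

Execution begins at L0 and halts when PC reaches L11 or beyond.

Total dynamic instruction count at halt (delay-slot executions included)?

#0 slt  r4, r1, r3 ; 0/5/15/6/1
#1 xori  r2, r2, 8 ; 0/5/7/6/1
#2 ori   r4, r1, 8 ; 0/5/7/6/13
#3 bne  r0, r2, L11 ; 0/5/7/6/13 ; →target
#4 addi  r2, r1, 9 ; 0/5/14/6/13

5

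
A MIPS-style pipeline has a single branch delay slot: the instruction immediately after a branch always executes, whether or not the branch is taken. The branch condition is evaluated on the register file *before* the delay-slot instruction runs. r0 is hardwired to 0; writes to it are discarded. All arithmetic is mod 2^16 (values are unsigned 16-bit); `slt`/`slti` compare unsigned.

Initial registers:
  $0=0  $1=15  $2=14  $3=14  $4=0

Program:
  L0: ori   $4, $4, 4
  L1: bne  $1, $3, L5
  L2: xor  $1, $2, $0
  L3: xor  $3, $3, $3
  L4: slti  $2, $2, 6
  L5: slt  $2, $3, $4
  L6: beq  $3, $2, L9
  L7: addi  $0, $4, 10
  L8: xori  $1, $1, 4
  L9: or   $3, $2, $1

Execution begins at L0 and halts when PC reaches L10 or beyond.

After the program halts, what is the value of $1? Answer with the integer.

10

  step pc=0: ori   $4, $4, 4  regs=(0,15,14,14,4)
  step pc=1: bne  $1, $3, L5  cond=T  regs=(0,15,14,14,4)
  step pc=2: xor  $1, $2, $0  regs=(0,14,14,14,4)
  step pc=5: slt  $2, $3, $4  regs=(0,14,0,14,4)
  step pc=6: beq  $3, $2, L9  cond=F  regs=(0,14,0,14,4)
  step pc=7: addi  $0, $4, 10  regs=(0,14,0,14,4)
  step pc=8: xori  $1, $1, 4  regs=(0,10,0,14,4)
  step pc=9: or   $3, $2, $1  regs=(0,10,0,10,4)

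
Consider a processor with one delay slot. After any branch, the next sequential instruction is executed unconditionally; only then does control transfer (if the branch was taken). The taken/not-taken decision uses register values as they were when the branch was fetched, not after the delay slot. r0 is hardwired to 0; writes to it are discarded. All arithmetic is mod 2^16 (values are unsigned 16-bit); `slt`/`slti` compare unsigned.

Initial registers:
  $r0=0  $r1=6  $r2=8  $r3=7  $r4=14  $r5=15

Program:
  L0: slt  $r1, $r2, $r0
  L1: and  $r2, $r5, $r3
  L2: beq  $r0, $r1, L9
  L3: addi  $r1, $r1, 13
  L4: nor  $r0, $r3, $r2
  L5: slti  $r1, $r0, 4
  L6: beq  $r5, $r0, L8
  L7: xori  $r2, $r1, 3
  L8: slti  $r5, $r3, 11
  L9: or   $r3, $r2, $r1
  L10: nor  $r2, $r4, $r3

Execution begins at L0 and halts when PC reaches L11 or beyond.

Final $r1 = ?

13

  step pc=0: slt  $r1, $r2, $r0  regs=(0,0,8,7,14,15)
  step pc=1: and  $r2, $r5, $r3  regs=(0,0,7,7,14,15)
  step pc=2: beq  $r0, $r1, L9  cond=T  regs=(0,0,7,7,14,15)
  step pc=3: addi  $r1, $r1, 13  regs=(0,13,7,7,14,15)
  step pc=9: or   $r3, $r2, $r1  regs=(0,13,7,15,14,15)
  step pc=10: nor  $r2, $r4, $r3  regs=(0,13,65520,15,14,15)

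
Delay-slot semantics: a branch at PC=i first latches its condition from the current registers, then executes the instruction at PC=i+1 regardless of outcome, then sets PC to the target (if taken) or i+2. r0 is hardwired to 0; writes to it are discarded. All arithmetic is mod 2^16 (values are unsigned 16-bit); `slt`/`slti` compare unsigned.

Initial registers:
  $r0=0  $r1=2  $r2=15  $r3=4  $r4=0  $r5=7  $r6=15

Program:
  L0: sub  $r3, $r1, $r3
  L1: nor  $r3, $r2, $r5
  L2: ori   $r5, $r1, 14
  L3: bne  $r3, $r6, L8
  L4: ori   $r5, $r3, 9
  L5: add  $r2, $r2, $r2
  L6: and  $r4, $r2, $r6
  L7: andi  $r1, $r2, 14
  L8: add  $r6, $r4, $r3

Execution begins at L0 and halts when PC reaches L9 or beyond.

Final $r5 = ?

#0 sub  $r3, $r1, $r3 ; 0/2/15/65534/0/7/15
#1 nor  $r3, $r2, $r5 ; 0/2/15/65520/0/7/15
#2 ori   $r5, $r1, 14 ; 0/2/15/65520/0/14/15
#3 bne  $r3, $r6, L8 ; 0/2/15/65520/0/14/15 ; →target
#4 ori   $r5, $r3, 9 ; 0/2/15/65520/0/65529/15
#8 add  $r6, $r4, $r3 ; 0/2/15/65520/0/65529/65520

65529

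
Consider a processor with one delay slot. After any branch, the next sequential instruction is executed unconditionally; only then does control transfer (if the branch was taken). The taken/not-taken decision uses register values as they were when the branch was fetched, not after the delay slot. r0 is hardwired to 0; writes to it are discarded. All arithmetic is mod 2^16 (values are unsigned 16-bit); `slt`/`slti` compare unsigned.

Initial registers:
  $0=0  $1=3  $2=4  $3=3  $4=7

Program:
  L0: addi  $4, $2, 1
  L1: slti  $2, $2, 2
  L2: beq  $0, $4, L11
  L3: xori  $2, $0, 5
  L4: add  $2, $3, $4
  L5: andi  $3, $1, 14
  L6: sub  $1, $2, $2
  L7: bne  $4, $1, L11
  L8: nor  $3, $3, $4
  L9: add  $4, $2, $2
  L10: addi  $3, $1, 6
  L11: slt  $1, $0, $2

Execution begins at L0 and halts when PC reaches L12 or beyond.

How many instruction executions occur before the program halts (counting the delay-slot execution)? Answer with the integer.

10

PC=0  addi  $4, $2, 1        | $0=0 $1=3 $2=4 $3=3 $4=5
PC=1  slti  $2, $2, 2        | $0=0 $1=3 $2=0 $3=3 $4=5
PC=2  beq  $0, $4, L11       | $0=0 $1=3 $2=0 $3=3 $4=5  [not taken]
PC=3  xori  $2, $0, 5        | $0=0 $1=3 $2=5 $3=3 $4=5
PC=4  add  $2, $3, $4        | $0=0 $1=3 $2=8 $3=3 $4=5
PC=5  andi  $3, $1, 14       | $0=0 $1=3 $2=8 $3=2 $4=5
PC=6  sub  $1, $2, $2        | $0=0 $1=0 $2=8 $3=2 $4=5
PC=7  bne  $4, $1, L11       | $0=0 $1=0 $2=8 $3=2 $4=5  [TAKEN]
PC=8  nor  $3, $3, $4        | $0=0 $1=0 $2=8 $3=65528 $4=5
PC=11 slt  $1, $0, $2        | $0=0 $1=1 $2=8 $3=65528 $4=5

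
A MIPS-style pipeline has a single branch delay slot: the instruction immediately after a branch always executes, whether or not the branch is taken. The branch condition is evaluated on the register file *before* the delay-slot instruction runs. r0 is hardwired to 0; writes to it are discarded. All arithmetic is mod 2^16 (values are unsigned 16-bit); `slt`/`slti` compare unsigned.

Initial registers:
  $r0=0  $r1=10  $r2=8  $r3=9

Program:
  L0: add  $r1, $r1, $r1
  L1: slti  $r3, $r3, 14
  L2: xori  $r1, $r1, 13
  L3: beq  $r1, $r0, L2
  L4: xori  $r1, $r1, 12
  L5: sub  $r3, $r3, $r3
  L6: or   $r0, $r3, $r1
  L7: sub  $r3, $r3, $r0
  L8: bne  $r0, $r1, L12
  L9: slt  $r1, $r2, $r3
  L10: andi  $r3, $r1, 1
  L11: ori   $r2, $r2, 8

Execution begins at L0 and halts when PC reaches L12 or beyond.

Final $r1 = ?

0

PC=0  add  $r1, $r1, $r1     | $r0=0 $r1=20 $r2=8 $r3=9
PC=1  slti  $r3, $r3, 14     | $r0=0 $r1=20 $r2=8 $r3=1
PC=2  xori  $r1, $r1, 13     | $r0=0 $r1=25 $r2=8 $r3=1
PC=3  beq  $r1, $r0, L2      | $r0=0 $r1=25 $r2=8 $r3=1  [not taken]
PC=4  xori  $r1, $r1, 12     | $r0=0 $r1=21 $r2=8 $r3=1
PC=5  sub  $r3, $r3, $r3     | $r0=0 $r1=21 $r2=8 $r3=0
PC=6  or   $r0, $r3, $r1     | $r0=0 $r1=21 $r2=8 $r3=0
PC=7  sub  $r3, $r3, $r0     | $r0=0 $r1=21 $r2=8 $r3=0
PC=8  bne  $r0, $r1, L12     | $r0=0 $r1=21 $r2=8 $r3=0  [TAKEN]
PC=9  slt  $r1, $r2, $r3     | $r0=0 $r1=0 $r2=8 $r3=0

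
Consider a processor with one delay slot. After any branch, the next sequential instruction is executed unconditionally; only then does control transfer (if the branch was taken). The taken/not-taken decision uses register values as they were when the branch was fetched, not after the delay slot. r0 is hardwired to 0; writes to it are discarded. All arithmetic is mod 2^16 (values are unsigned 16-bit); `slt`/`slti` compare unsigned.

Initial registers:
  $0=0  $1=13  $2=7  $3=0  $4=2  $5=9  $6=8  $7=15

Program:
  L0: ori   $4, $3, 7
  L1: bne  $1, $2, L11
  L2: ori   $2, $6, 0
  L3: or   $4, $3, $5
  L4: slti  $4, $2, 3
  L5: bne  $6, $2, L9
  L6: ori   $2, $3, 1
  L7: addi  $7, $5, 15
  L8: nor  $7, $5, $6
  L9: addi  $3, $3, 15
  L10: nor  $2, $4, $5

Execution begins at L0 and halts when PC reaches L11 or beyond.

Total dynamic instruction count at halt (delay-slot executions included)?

3

[0] ori   $4, $3, 7  →  {$0:0, $1:13, $2:7, $3:0, $4:7, $5:9, $6:8, $7:15}
[1] bne  $1, $2, L11  →  {$0:0, $1:13, $2:7, $3:0, $4:7, $5:9, $6:8, $7:15}  ⟨branch taken⟩
[2] ori   $2, $6, 0  →  {$0:0, $1:13, $2:8, $3:0, $4:7, $5:9, $6:8, $7:15}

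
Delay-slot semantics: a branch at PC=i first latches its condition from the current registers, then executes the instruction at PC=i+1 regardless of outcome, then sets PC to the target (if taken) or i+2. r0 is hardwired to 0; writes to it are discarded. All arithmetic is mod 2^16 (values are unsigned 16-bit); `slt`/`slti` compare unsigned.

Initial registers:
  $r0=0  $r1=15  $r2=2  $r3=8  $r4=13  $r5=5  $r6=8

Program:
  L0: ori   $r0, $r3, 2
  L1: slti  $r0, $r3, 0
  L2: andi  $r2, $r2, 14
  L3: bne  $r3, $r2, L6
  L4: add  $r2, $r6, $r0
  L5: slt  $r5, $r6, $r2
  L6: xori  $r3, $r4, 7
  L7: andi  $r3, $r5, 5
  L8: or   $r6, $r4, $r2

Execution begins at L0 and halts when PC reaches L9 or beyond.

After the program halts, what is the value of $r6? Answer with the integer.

13

[0] ori   $r0, $r3, 2  →  {$r0:0, $r1:15, $r2:2, $r3:8, $r4:13, $r5:5, $r6:8}
[1] slti  $r0, $r3, 0  →  {$r0:0, $r1:15, $r2:2, $r3:8, $r4:13, $r5:5, $r6:8}
[2] andi  $r2, $r2, 14  →  {$r0:0, $r1:15, $r2:2, $r3:8, $r4:13, $r5:5, $r6:8}
[3] bne  $r3, $r2, L6  →  {$r0:0, $r1:15, $r2:2, $r3:8, $r4:13, $r5:5, $r6:8}  ⟨branch taken⟩
[4] add  $r2, $r6, $r0  →  {$r0:0, $r1:15, $r2:8, $r3:8, $r4:13, $r5:5, $r6:8}
[6] xori  $r3, $r4, 7  →  {$r0:0, $r1:15, $r2:8, $r3:10, $r4:13, $r5:5, $r6:8}
[7] andi  $r3, $r5, 5  →  {$r0:0, $r1:15, $r2:8, $r3:5, $r4:13, $r5:5, $r6:8}
[8] or   $r6, $r4, $r2  →  {$r0:0, $r1:15, $r2:8, $r3:5, $r4:13, $r5:5, $r6:13}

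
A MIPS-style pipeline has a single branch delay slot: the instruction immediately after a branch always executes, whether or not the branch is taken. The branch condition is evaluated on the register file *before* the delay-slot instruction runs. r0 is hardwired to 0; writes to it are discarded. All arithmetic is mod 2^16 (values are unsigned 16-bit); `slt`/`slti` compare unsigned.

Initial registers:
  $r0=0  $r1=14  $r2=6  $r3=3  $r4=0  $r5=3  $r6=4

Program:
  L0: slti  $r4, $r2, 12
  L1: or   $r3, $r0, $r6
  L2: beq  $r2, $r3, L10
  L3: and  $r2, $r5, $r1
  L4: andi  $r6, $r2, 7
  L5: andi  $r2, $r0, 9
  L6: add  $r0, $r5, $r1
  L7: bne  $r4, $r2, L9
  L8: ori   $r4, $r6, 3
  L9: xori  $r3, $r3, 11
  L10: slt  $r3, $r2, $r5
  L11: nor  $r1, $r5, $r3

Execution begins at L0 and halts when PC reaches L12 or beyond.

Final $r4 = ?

3

[0] slti  $r4, $r2, 12  →  {$r0:0, $r1:14, $r2:6, $r3:3, $r4:1, $r5:3, $r6:4}
[1] or   $r3, $r0, $r6  →  {$r0:0, $r1:14, $r2:6, $r3:4, $r4:1, $r5:3, $r6:4}
[2] beq  $r2, $r3, L10  →  {$r0:0, $r1:14, $r2:6, $r3:4, $r4:1, $r5:3, $r6:4}  ⟨branch fallthrough⟩
[3] and  $r2, $r5, $r1  →  {$r0:0, $r1:14, $r2:2, $r3:4, $r4:1, $r5:3, $r6:4}
[4] andi  $r6, $r2, 7  →  {$r0:0, $r1:14, $r2:2, $r3:4, $r4:1, $r5:3, $r6:2}
[5] andi  $r2, $r0, 9  →  {$r0:0, $r1:14, $r2:0, $r3:4, $r4:1, $r5:3, $r6:2}
[6] add  $r0, $r5, $r1  →  {$r0:0, $r1:14, $r2:0, $r3:4, $r4:1, $r5:3, $r6:2}
[7] bne  $r4, $r2, L9  →  {$r0:0, $r1:14, $r2:0, $r3:4, $r4:1, $r5:3, $r6:2}  ⟨branch taken⟩
[8] ori   $r4, $r6, 3  →  {$r0:0, $r1:14, $r2:0, $r3:4, $r4:3, $r5:3, $r6:2}
[9] xori  $r3, $r3, 11  →  {$r0:0, $r1:14, $r2:0, $r3:15, $r4:3, $r5:3, $r6:2}
[10] slt  $r3, $r2, $r5  →  {$r0:0, $r1:14, $r2:0, $r3:1, $r4:3, $r5:3, $r6:2}
[11] nor  $r1, $r5, $r3  →  {$r0:0, $r1:65532, $r2:0, $r3:1, $r4:3, $r5:3, $r6:2}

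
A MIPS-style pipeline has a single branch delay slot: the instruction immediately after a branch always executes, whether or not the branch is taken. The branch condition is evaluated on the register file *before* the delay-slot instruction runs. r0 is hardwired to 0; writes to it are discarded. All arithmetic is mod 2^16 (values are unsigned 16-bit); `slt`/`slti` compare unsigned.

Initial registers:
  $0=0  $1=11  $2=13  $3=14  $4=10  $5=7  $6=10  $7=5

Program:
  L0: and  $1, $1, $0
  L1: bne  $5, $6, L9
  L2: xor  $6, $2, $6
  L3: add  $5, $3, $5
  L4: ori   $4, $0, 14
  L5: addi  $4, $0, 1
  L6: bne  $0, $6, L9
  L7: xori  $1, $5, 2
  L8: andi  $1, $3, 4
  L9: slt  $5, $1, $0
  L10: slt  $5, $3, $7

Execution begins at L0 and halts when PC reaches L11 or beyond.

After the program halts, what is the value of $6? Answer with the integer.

[0] and  $1, $1, $0  →  {$0:0, $1:0, $2:13, $3:14, $4:10, $5:7, $6:10, $7:5}
[1] bne  $5, $6, L9  →  {$0:0, $1:0, $2:13, $3:14, $4:10, $5:7, $6:10, $7:5}  ⟨branch taken⟩
[2] xor  $6, $2, $6  →  {$0:0, $1:0, $2:13, $3:14, $4:10, $5:7, $6:7, $7:5}
[9] slt  $5, $1, $0  →  {$0:0, $1:0, $2:13, $3:14, $4:10, $5:0, $6:7, $7:5}
[10] slt  $5, $3, $7  →  {$0:0, $1:0, $2:13, $3:14, $4:10, $5:0, $6:7, $7:5}

7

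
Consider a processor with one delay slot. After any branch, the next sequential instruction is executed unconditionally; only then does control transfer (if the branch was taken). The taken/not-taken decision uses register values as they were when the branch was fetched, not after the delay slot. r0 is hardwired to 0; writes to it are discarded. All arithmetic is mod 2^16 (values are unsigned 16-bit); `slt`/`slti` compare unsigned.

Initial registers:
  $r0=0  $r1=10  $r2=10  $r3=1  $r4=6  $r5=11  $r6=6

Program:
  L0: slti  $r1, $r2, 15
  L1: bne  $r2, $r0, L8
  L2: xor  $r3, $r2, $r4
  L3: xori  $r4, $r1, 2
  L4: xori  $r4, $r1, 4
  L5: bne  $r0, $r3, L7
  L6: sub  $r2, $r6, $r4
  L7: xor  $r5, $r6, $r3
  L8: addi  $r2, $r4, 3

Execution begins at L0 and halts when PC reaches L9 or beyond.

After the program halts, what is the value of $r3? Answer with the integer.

12

PC=0  slti  $r1, $r2, 15     | $r0=0 $r1=1 $r2=10 $r3=1 $r4=6 $r5=11 $r6=6
PC=1  bne  $r2, $r0, L8      | $r0=0 $r1=1 $r2=10 $r3=1 $r4=6 $r5=11 $r6=6  [TAKEN]
PC=2  xor  $r3, $r2, $r4     | $r0=0 $r1=1 $r2=10 $r3=12 $r4=6 $r5=11 $r6=6
PC=8  addi  $r2, $r4, 3      | $r0=0 $r1=1 $r2=9 $r3=12 $r4=6 $r5=11 $r6=6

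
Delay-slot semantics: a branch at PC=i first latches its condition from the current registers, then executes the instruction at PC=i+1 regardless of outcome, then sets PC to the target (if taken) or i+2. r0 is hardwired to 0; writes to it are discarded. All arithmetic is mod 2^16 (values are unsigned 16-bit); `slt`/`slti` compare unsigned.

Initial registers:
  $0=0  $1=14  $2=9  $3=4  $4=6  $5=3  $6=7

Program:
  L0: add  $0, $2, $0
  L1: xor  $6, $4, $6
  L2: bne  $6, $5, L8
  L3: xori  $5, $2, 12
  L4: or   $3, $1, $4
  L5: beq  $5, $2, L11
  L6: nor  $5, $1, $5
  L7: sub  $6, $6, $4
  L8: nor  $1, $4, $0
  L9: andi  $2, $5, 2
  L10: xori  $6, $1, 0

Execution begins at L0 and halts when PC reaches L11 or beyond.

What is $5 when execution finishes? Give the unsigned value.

PC=0  add  $0, $2, $0        | $0=0 $1=14 $2=9 $3=4 $4=6 $5=3 $6=7
PC=1  xor  $6, $4, $6        | $0=0 $1=14 $2=9 $3=4 $4=6 $5=3 $6=1
PC=2  bne  $6, $5, L8        | $0=0 $1=14 $2=9 $3=4 $4=6 $5=3 $6=1  [TAKEN]
PC=3  xori  $5, $2, 12       | $0=0 $1=14 $2=9 $3=4 $4=6 $5=5 $6=1
PC=8  nor  $1, $4, $0        | $0=0 $1=65529 $2=9 $3=4 $4=6 $5=5 $6=1
PC=9  andi  $2, $5, 2        | $0=0 $1=65529 $2=0 $3=4 $4=6 $5=5 $6=1
PC=10 xori  $6, $1, 0        | $0=0 $1=65529 $2=0 $3=4 $4=6 $5=5 $6=65529

5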